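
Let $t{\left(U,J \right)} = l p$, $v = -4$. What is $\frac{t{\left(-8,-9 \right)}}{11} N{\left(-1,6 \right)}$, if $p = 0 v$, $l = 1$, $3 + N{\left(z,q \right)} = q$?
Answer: $0$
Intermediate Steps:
$N{\left(z,q \right)} = -3 + q$
$p = 0$ ($p = 0 \left(-4\right) = 0$)
$t{\left(U,J \right)} = 0$ ($t{\left(U,J \right)} = 1 \cdot 0 = 0$)
$\frac{t{\left(-8,-9 \right)}}{11} N{\left(-1,6 \right)} = \frac{0}{11} \left(-3 + 6\right) = 0 \cdot \frac{1}{11} \cdot 3 = 0 \cdot 3 = 0$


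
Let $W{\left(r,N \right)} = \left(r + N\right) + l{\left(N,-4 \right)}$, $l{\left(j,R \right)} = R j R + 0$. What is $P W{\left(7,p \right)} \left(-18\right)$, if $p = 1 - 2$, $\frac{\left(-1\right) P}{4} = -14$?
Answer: $10080$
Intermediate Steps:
$P = 56$ ($P = \left(-4\right) \left(-14\right) = 56$)
$l{\left(j,R \right)} = j R^{2}$ ($l{\left(j,R \right)} = j R^{2} + 0 = j R^{2}$)
$p = -1$ ($p = 1 - 2 = -1$)
$W{\left(r,N \right)} = r + 17 N$ ($W{\left(r,N \right)} = \left(r + N\right) + N \left(-4\right)^{2} = \left(N + r\right) + N 16 = \left(N + r\right) + 16 N = r + 17 N$)
$P W{\left(7,p \right)} \left(-18\right) = 56 \left(7 + 17 \left(-1\right)\right) \left(-18\right) = 56 \left(7 - 17\right) \left(-18\right) = 56 \left(-10\right) \left(-18\right) = \left(-560\right) \left(-18\right) = 10080$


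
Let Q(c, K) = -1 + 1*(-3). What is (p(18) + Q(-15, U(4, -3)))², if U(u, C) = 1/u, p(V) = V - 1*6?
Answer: 64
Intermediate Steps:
p(V) = -6 + V (p(V) = V - 6 = -6 + V)
Q(c, K) = -4 (Q(c, K) = -1 - 3 = -4)
(p(18) + Q(-15, U(4, -3)))² = ((-6 + 18) - 4)² = (12 - 4)² = 8² = 64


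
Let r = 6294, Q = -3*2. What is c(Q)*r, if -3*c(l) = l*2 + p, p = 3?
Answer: 18882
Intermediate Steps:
Q = -6
c(l) = -1 - 2*l/3 (c(l) = -(l*2 + 3)/3 = -(2*l + 3)/3 = -(3 + 2*l)/3 = -1 - 2*l/3)
c(Q)*r = (-1 - ⅔*(-6))*6294 = (-1 + 4)*6294 = 3*6294 = 18882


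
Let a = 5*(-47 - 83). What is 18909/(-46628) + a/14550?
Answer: -6108683/13568748 ≈ -0.45020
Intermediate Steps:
a = -650 (a = 5*(-130) = -650)
18909/(-46628) + a/14550 = 18909/(-46628) - 650/14550 = 18909*(-1/46628) - 650*1/14550 = -18909/46628 - 13/291 = -6108683/13568748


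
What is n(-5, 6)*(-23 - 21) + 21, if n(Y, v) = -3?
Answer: 153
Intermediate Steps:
n(-5, 6)*(-23 - 21) + 21 = -3*(-23 - 21) + 21 = -3*(-44) + 21 = 132 + 21 = 153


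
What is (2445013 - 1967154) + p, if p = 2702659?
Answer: 3180518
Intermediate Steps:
(2445013 - 1967154) + p = (2445013 - 1967154) + 2702659 = 477859 + 2702659 = 3180518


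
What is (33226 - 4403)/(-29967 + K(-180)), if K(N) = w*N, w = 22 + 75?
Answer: -28823/47427 ≈ -0.60773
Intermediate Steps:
w = 97
K(N) = 97*N
(33226 - 4403)/(-29967 + K(-180)) = (33226 - 4403)/(-29967 + 97*(-180)) = 28823/(-29967 - 17460) = 28823/(-47427) = 28823*(-1/47427) = -28823/47427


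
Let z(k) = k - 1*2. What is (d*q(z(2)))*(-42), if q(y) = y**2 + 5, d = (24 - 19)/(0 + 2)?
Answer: -525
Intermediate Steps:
d = 5/2 ≈ 2.5000
z(k) = -2 + k (z(k) = k - 2 = -2 + k)
q(y) = 5 + y**2
(d*q(z(2)))*(-42) = (5*(5 + (-2 + 2)**2)/2)*(-42) = (5*(5 + 0**2)/2)*(-42) = (5*(5 + 0)/2)*(-42) = ((5/2)*5)*(-42) = (25/2)*(-42) = -525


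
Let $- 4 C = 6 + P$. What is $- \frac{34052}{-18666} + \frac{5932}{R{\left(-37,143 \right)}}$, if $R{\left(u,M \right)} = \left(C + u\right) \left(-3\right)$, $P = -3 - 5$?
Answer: $\frac{38151802}{681309} \approx 55.998$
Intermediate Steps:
$P = -8$ ($P = -3 - 5 = -8$)
$C = \frac{1}{2}$ ($C = - \frac{6 - 8}{4} = \left(- \frac{1}{4}\right) \left(-2\right) = \frac{1}{2} \approx 0.5$)
$R{\left(u,M \right)} = - \frac{3}{2} - 3 u$ ($R{\left(u,M \right)} = \left(\frac{1}{2} + u\right) \left(-3\right) = - \frac{3}{2} - 3 u$)
$- \frac{34052}{-18666} + \frac{5932}{R{\left(-37,143 \right)}} = - \frac{34052}{-18666} + \frac{5932}{- \frac{3}{2} - -111} = \left(-34052\right) \left(- \frac{1}{18666}\right) + \frac{5932}{- \frac{3}{2} + 111} = \frac{17026}{9333} + \frac{5932}{\frac{219}{2}} = \frac{17026}{9333} + 5932 \cdot \frac{2}{219} = \frac{17026}{9333} + \frac{11864}{219} = \frac{38151802}{681309}$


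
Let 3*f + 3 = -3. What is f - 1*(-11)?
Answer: 9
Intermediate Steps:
f = -2 (f = -1 + (⅓)*(-3) = -1 - 1 = -2)
f - 1*(-11) = -2 - 1*(-11) = -2 + 11 = 9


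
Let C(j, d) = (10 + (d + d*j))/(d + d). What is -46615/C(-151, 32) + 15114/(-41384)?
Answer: 6169548709/9911468 ≈ 622.47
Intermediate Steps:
C(j, d) = (10 + d + d*j)/(2*d) (C(j, d) = (10 + d + d*j)/((2*d)) = (10 + d + d*j)*(1/(2*d)) = (10 + d + d*j)/(2*d))
-46615/C(-151, 32) + 15114/(-41384) = -46615*64/(10 + 32*(1 - 151)) + 15114/(-41384) = -46615*64/(10 + 32*(-150)) + 15114*(-1/41384) = -46615*64/(10 - 4800) - 7557/20692 = -46615/((½)*(1/32)*(-4790)) - 7557/20692 = -46615/(-2395/32) - 7557/20692 = -46615*(-32/2395) - 7557/20692 = 298336/479 - 7557/20692 = 6169548709/9911468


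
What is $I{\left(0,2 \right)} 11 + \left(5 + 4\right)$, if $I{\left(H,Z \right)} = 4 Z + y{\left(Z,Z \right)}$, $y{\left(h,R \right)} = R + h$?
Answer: $141$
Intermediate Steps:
$I{\left(H,Z \right)} = 6 Z$ ($I{\left(H,Z \right)} = 4 Z + \left(Z + Z\right) = 4 Z + 2 Z = 6 Z$)
$I{\left(0,2 \right)} 11 + \left(5 + 4\right) = 6 \cdot 2 \cdot 11 + \left(5 + 4\right) = 12 \cdot 11 + 9 = 132 + 9 = 141$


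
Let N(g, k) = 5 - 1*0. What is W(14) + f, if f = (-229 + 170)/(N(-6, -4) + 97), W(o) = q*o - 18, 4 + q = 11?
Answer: 8101/102 ≈ 79.422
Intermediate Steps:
q = 7 (q = -4 + 11 = 7)
N(g, k) = 5 (N(g, k) = 5 + 0 = 5)
W(o) = -18 + 7*o (W(o) = 7*o - 18 = -18 + 7*o)
f = -59/102 (f = (-229 + 170)/(5 + 97) = -59/102 ≈ -0.57843)
W(14) + f = (-18 + 7*14) - 59/102 = (-18 + 98) - 59/102 = 80 - 59/102 = 8101/102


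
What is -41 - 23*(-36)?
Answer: 787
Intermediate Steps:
-41 - 23*(-36) = -41 + 828 = 787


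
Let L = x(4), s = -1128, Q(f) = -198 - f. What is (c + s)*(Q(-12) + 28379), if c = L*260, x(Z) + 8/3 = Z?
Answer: -66084392/3 ≈ -2.2028e+7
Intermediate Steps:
x(Z) = -8/3 + Z
L = 4/3 (L = -8/3 + 4 = 4/3 ≈ 1.3333)
c = 1040/3 (c = (4/3)*260 = 1040/3 ≈ 346.67)
(c + s)*(Q(-12) + 28379) = (1040/3 - 1128)*((-198 - 1*(-12)) + 28379) = -2344*((-198 + 12) + 28379)/3 = -2344*(-186 + 28379)/3 = -2344/3*28193 = -66084392/3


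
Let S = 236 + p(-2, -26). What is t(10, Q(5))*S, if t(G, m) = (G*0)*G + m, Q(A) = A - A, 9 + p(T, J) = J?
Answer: 0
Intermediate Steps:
p(T, J) = -9 + J
Q(A) = 0
t(G, m) = m (t(G, m) = 0*G + m = 0 + m = m)
S = 201 (S = 236 + (-9 - 26) = 236 - 35 = 201)
t(10, Q(5))*S = 0*201 = 0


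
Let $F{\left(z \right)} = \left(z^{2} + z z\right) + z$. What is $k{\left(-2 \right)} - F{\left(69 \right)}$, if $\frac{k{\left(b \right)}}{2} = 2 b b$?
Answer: $-9575$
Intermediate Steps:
$k{\left(b \right)} = 4 b^{2}$ ($k{\left(b \right)} = 2 \cdot 2 b b = 2 \cdot 2 b^{2} = 4 b^{2}$)
$F{\left(z \right)} = z + 2 z^{2}$ ($F{\left(z \right)} = \left(z^{2} + z^{2}\right) + z = 2 z^{2} + z = z + 2 z^{2}$)
$k{\left(-2 \right)} - F{\left(69 \right)} = 4 \left(-2\right)^{2} - 69 \left(1 + 2 \cdot 69\right) = 4 \cdot 4 - 69 \left(1 + 138\right) = 16 - 69 \cdot 139 = 16 - 9591 = -9575$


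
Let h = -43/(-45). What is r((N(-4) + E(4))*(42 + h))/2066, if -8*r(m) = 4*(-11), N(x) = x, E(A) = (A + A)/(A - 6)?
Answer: 11/4132 ≈ 0.0026621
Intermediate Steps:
E(A) = 2*A/(-6 + A) (E(A) = (2*A)/(-6 + A) = 2*A/(-6 + A))
h = 43/45 (h = -43*(-1/45) = 43/45 ≈ 0.95556)
r(m) = 11/2 (r(m) = -(-11)/2 = -⅛*(-44) = 11/2)
r((N(-4) + E(4))*(42 + h))/2066 = (11/2)/2066 = (11/2)*(1/2066) = 11/4132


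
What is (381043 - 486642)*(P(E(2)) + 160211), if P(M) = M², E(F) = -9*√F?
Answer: -16935228427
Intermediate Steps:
(381043 - 486642)*(P(E(2)) + 160211) = (381043 - 486642)*((-9*√2)² + 160211) = -105599*(162 + 160211) = -105599*160373 = -16935228427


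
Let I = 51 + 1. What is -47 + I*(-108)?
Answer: -5663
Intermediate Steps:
I = 52
-47 + I*(-108) = -47 + 52*(-108) = -47 - 5616 = -5663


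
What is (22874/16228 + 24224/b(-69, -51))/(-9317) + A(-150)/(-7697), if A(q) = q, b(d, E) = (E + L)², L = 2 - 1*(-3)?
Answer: 5573925927071/307813921270394 ≈ 0.018108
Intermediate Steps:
L = 5 (L = 2 + 3 = 5)
b(d, E) = (5 + E)² (b(d, E) = (E + 5)² = (5 + E)²)
(22874/16228 + 24224/b(-69, -51))/(-9317) + A(-150)/(-7697) = (22874/16228 + 24224/((5 - 51)²))/(-9317) - 150/(-7697) = (22874*(1/16228) + 24224/((-46)²))*(-1/9317) - 150*(-1/7697) = (11437/8114 + 24224/2116)*(-1/9317) + 150/7697 = (11437/8114 + 24224*(1/2116))*(-1/9317) + 150/7697 = (11437/8114 + 6056/529)*(-1/9317) + 150/7697 = (55188557/4292306)*(-1/9317) + 150/7697 = -55188557/39991415002 + 150/7697 = 5573925927071/307813921270394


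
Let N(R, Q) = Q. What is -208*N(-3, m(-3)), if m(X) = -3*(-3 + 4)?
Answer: 624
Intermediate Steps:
m(X) = -3 (m(X) = -3*1 = -3)
-208*N(-3, m(-3)) = -208*(-3) = 624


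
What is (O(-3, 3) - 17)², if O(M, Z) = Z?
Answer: 196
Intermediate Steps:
(O(-3, 3) - 17)² = (3 - 17)² = (-14)² = 196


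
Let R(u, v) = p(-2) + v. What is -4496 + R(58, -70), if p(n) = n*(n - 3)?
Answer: -4556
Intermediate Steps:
p(n) = n*(-3 + n)
R(u, v) = 10 + v (R(u, v) = -2*(-3 - 2) + v = -2*(-5) + v = 10 + v)
-4496 + R(58, -70) = -4496 + (10 - 70) = -4496 - 60 = -4556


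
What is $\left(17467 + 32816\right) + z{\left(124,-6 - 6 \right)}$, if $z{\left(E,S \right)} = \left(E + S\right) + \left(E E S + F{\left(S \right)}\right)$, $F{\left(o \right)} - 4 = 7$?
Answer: $-134106$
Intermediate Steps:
$F{\left(o \right)} = 11$ ($F{\left(o \right)} = 4 + 7 = 11$)
$z{\left(E,S \right)} = 11 + E + S + S E^{2}$ ($z{\left(E,S \right)} = \left(E + S\right) + \left(E E S + 11\right) = \left(E + S\right) + \left(E^{2} S + 11\right) = \left(E + S\right) + \left(S E^{2} + 11\right) = \left(E + S\right) + \left(11 + S E^{2}\right) = 11 + E + S + S E^{2}$)
$\left(17467 + 32816\right) + z{\left(124,-6 - 6 \right)} = \left(17467 + 32816\right) + \left(11 + 124 - 12 + \left(-6 - 6\right) 124^{2}\right) = 50283 + \left(11 + 124 - 12 - 184512\right) = 50283 - 184389 = -134106$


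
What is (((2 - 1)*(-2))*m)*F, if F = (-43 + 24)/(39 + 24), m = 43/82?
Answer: 817/2583 ≈ 0.31630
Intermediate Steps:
m = 43/82 (m = 43*(1/82) = 43/82 ≈ 0.52439)
F = -19/63 ≈ -0.30159
(((2 - 1)*(-2))*m)*F = (((2 - 1)*(-2))*(43/82))*(-19/63) = ((1*(-2))*(43/82))*(-19/63) = -2*43/82*(-19/63) = -43/41*(-19/63) = 817/2583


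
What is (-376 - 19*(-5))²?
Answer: 78961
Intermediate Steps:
(-376 - 19*(-5))² = (-376 + 95)² = (-281)² = 78961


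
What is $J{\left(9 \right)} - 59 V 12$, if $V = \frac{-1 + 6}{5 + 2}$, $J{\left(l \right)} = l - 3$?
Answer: $- \frac{3498}{7} \approx -499.71$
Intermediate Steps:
$J{\left(l \right)} = -3 + l$ ($J{\left(l \right)} = l - 3 = -3 + l$)
$V = \frac{5}{7} \approx 0.71429$
$J{\left(9 \right)} - 59 V 12 = \left(-3 + 9\right) - 59 \cdot \frac{5}{7} \cdot 12 = 6 - \frac{3540}{7} = - \frac{3498}{7}$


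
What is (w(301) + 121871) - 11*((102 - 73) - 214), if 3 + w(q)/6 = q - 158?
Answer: 124746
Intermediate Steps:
w(q) = -966 + 6*q (w(q) = -18 + 6*(q - 158) = -18 + 6*(-158 + q) = -18 + (-948 + 6*q) = -966 + 6*q)
(w(301) + 121871) - 11*((102 - 73) - 214) = ((-966 + 6*301) + 121871) - 11*((102 - 73) - 214) = ((-966 + 1806) + 121871) - 11*(29 - 214) = (840 + 121871) - 11*(-185) = 122711 + 2035 = 124746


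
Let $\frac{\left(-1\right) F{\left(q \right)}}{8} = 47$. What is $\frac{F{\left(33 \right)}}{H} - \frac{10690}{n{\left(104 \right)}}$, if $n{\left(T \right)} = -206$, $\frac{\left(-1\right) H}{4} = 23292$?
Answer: $\frac{62252711}{1199538} \approx 51.897$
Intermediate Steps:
$H = -93168$ ($H = \left(-4\right) 23292 = -93168$)
$F{\left(q \right)} = -376$ ($F{\left(q \right)} = \left(-8\right) 47 = -376$)
$\frac{F{\left(33 \right)}}{H} - \frac{10690}{n{\left(104 \right)}} = - \frac{376}{-93168} - \frac{10690}{-206} = \left(-376\right) \left(- \frac{1}{93168}\right) - - \frac{5345}{103} = \frac{47}{11646} + \frac{5345}{103} = \frac{62252711}{1199538}$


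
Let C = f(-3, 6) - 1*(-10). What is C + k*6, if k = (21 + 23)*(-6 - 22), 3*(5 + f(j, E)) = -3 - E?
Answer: -7390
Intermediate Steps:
f(j, E) = -6 - E/3 (f(j, E) = -5 + (-3 - E)/3 = -5 + (-1 - E/3) = -6 - E/3)
C = 2 (C = (-6 - ⅓*6) - 1*(-10) = (-6 - 2) + 10 = -8 + 10 = 2)
k = -1232 (k = 44*(-28) = -1232)
C + k*6 = 2 - 1232*6 = 2 - 7392 = -7390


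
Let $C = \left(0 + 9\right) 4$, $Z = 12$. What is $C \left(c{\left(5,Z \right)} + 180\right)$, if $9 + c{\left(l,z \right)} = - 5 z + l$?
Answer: $4176$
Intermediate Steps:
$c{\left(l,z \right)} = -9 + l - 5 z$ ($c{\left(l,z \right)} = -9 + \left(- 5 z + l\right) = -9 + \left(l - 5 z\right) = -9 + l - 5 z$)
$C = 36$ ($C = 9 \cdot 4 = 36$)
$C \left(c{\left(5,Z \right)} + 180\right) = 36 \left(\left(-9 + 5 - 60\right) + 180\right) = 36 \left(-64 + 180\right) = 36 \cdot 116 = 4176$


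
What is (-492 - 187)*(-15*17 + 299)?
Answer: -29876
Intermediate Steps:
(-492 - 187)*(-15*17 + 299) = -679*(-255 + 299) = -679*44 = -29876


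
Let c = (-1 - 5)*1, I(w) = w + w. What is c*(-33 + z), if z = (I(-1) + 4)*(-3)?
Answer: 234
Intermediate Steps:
I(w) = 2*w
c = -6 (c = -6*1 = -6)
z = -6 (z = (2*(-1) + 4)*(-3) = (-2 + 4)*(-3) = 2*(-3) = -6)
c*(-33 + z) = -6*(-33 - 6) = -6*(-39) = 234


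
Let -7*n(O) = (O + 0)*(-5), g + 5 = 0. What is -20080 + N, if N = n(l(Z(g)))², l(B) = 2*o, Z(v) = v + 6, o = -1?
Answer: -983820/49 ≈ -20078.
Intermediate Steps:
g = -5 (g = -5 + 0 = -5)
Z(v) = 6 + v
l(B) = -2 (l(B) = 2*(-1) = -2)
n(O) = 5*O/7 (n(O) = -(O + 0)*(-5)/7 = -O*(-5)/7 = -(-5)*O/7 = 5*O/7)
N = 100/49 (N = ((5/7)*(-2))² = (-10/7)² = 100/49 ≈ 2.0408)
-20080 + N = -20080 + 100/49 = -983820/49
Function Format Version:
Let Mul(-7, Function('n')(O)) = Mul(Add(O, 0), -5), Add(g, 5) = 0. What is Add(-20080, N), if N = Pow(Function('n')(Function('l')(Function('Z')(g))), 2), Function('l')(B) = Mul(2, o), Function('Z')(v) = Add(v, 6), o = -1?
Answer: Rational(-983820, 49) ≈ -20078.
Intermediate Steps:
g = -5 (g = Add(-5, 0) = -5)
Function('Z')(v) = Add(6, v)
Function('l')(B) = -2 (Function('l')(B) = Mul(2, -1) = -2)
Function('n')(O) = Mul(Rational(5, 7), O) (Function('n')(O) = Mul(Rational(-1, 7), Mul(Add(O, 0), -5)) = Mul(Rational(-1, 7), Mul(O, -5)) = Mul(Rational(-1, 7), Mul(-5, O)) = Mul(Rational(5, 7), O))
N = Rational(100, 49) (N = Pow(Mul(Rational(5, 7), -2), 2) = Pow(Rational(-10, 7), 2) = Rational(100, 49) ≈ 2.0408)
Add(-20080, N) = Add(-20080, Rational(100, 49)) = Rational(-983820, 49)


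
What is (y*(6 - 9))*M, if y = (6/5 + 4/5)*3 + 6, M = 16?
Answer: -576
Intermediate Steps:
y = 12 (y = (6*(1/5) + 4*(1/5))*3 + 6 = (6/5 + 4/5)*3 + 6 = 2*3 + 6 = 6 + 6 = 12)
(y*(6 - 9))*M = (12*(6 - 9))*16 = (12*(-3))*16 = -36*16 = -576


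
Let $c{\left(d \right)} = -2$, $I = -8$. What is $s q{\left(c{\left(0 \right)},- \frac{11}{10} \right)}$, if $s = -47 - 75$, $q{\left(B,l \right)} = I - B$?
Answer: $732$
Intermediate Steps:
$q{\left(B,l \right)} = -8 - B$
$s = -122$ ($s = -47 - 75 = -122$)
$s q{\left(c{\left(0 \right)},- \frac{11}{10} \right)} = - 122 \left(-8 - -2\right) = - 122 \left(-8 + 2\right) = \left(-122\right) \left(-6\right) = 732$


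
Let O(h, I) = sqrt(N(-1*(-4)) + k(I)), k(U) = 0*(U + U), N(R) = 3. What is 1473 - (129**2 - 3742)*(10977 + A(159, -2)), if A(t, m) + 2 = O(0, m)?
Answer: -141565052 - 12899*sqrt(3) ≈ -1.4159e+8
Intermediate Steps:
k(U) = 0 (k(U) = 0*(2*U) = 0)
O(h, I) = sqrt(3) (O(h, I) = sqrt(3 + 0) = sqrt(3))
A(t, m) = -2 + sqrt(3)
1473 - (129**2 - 3742)*(10977 + A(159, -2)) = 1473 - (129**2 - 3742)*(10977 + (-2 + sqrt(3))) = 1473 - (16641 - 3742)*(10975 + sqrt(3)) = 1473 - 12899*(10975 + sqrt(3)) = 1473 - (141566525 + 12899*sqrt(3)) = 1473 + (-141566525 - 12899*sqrt(3)) = -141565052 - 12899*sqrt(3)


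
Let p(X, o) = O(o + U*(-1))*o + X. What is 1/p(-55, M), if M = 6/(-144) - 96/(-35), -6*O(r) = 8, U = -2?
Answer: -630/36919 ≈ -0.017064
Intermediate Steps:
O(r) = -4/3 (O(r) = -⅙*8 = -4/3)
M = 2269/840 (M = 6*(-1/144) - 96*(-1/35) = -1/24 + 96/35 = 2269/840 ≈ 2.7012)
p(X, o) = X - 4*o/3 (p(X, o) = -4*o/3 + X = X - 4*o/3)
1/p(-55, M) = 1/(-55 - 4/3*2269/840) = 1/(-55 - 2269/630) = 1/(-36919/630) = -630/36919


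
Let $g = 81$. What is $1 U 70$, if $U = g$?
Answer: $5670$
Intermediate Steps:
$U = 81$
$1 U 70 = 1 \cdot 81 \cdot 70 = 81 \cdot 70 = 5670$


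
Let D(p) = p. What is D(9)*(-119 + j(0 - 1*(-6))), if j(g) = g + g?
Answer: -963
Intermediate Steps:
j(g) = 2*g
D(9)*(-119 + j(0 - 1*(-6))) = 9*(-119 + 2*(0 - 1*(-6))) = 9*(-119 + 2*(0 + 6)) = 9*(-119 + 2*6) = 9*(-119 + 12) = 9*(-107) = -963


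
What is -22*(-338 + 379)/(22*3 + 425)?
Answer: -902/491 ≈ -1.8371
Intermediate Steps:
-22*(-338 + 379)/(22*3 + 425) = -902/(66 + 425) = -902/491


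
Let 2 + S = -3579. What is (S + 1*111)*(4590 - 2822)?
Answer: -6134960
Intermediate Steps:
S = -3581 (S = -2 - 3579 = -3581)
(S + 1*111)*(4590 - 2822) = (-3581 + 1*111)*(4590 - 2822) = (-3581 + 111)*1768 = -3470*1768 = -6134960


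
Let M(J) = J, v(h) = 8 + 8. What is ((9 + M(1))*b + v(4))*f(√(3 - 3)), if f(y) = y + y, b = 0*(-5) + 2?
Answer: 0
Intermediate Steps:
v(h) = 16
b = 2 (b = 0 + 2 = 2)
f(y) = 2*y
((9 + M(1))*b + v(4))*f(√(3 - 3)) = ((9 + 1)*2 + 16)*(2*√(3 - 3)) = (10*2 + 16)*(2*√0) = (20 + 16)*(2*0) = 36*0 = 0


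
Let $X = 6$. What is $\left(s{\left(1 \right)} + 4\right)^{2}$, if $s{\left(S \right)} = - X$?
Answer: $4$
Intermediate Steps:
$s{\left(S \right)} = -6$ ($s{\left(S \right)} = \left(-1\right) 6 = -6$)
$\left(s{\left(1 \right)} + 4\right)^{2} = \left(-6 + 4\right)^{2} = \left(-2\right)^{2} = 4$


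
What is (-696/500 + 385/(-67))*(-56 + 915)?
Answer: -51353597/8375 ≈ -6131.8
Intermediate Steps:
(-696/500 + 385/(-67))*(-56 + 915) = (-696*1/500 + 385*(-1/67))*859 = (-174/125 - 385/67)*859 = -59783/8375*859 = -51353597/8375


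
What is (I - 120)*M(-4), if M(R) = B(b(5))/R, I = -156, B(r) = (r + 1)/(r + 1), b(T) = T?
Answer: 69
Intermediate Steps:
B(r) = 1 (B(r) = (1 + r)/(1 + r) = 1)
M(R) = 1/R
(I - 120)*M(-4) = (-156 - 120)/(-4) = -276*(-¼) = 69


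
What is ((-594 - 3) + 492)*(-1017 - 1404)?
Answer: 254205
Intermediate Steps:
((-594 - 3) + 492)*(-1017 - 1404) = (-597 + 492)*(-2421) = -105*(-2421) = 254205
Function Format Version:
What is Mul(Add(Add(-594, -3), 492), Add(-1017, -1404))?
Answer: 254205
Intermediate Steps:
Mul(Add(Add(-594, -3), 492), Add(-1017, -1404)) = Mul(Add(-597, 492), -2421) = Mul(-105, -2421) = 254205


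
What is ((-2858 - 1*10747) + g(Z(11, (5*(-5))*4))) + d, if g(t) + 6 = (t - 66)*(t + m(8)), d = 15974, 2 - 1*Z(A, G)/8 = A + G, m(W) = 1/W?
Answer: 1937527/4 ≈ 4.8438e+5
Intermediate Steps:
Z(A, G) = 16 - 8*A - 8*G (Z(A, G) = 16 - 8*(A + G) = 16 + (-8*A - 8*G) = 16 - 8*A - 8*G)
g(t) = -6 + (-66 + t)*(⅛ + t) (g(t) = -6 + (t - 66)*(t + 1/8) = -6 + (-66 + t)*(t + ⅛) = -6 + (-66 + t)*(⅛ + t))
((-2858 - 1*10747) + g(Z(11, (5*(-5))*4))) + d = ((-2858 - 1*10747) + (-57/4 + (16 - 8*11 - 8*5*(-5)*4)² - 527*(16 - 8*11 - 8*5*(-5)*4)/8)) + 15974 = ((-2858 - 10747) + (-57/4 + (16 - 88 - (-200)*4)² - 527*(16 - 88 - (-200)*4)/8)) + 15974 = (-13605 + (-57/4 + (16 - 88 - 8*(-100))² - 527*(16 - 88 - 8*(-100))/8)) + 15974 = (-13605 + (-57/4 + (16 - 88 + 800)² - 527*(16 - 88 + 800)/8)) + 15974 = (-13605 + (-57/4 + 728² - 527/8*728)) + 15974 = (-13605 + (-57/4 + 529984 - 47957)) + 15974 = (-13605 + 1928051/4) + 15974 = 1873631/4 + 15974 = 1937527/4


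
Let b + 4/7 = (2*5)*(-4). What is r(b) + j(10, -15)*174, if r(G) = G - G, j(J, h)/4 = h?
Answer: -10440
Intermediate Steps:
j(J, h) = 4*h
b = -284/7 (b = -4/7 + (2*5)*(-4) = -4/7 + 10*(-4) = -4/7 - 40 = -284/7 ≈ -40.571)
r(G) = 0
r(b) + j(10, -15)*174 = 0 + (4*(-15))*174 = 0 - 60*174 = 0 - 10440 = -10440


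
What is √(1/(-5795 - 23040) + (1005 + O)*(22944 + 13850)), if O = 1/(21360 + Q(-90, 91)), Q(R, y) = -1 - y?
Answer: √3476772785501465331203790/306631390 ≈ 6081.0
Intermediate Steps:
O = 1/21268 (O = 1/(21360 + (-1 - 1*91)) = 1/(21360 + (-1 - 91)) = 1/(21360 - 92) = 1/21268 ≈ 4.7019e-5)
√(1/(-5795 - 23040) + (1005 + O)*(22944 + 13850)) = √(1/(-5795 - 23040) + (1005 + 1/21268)*(22944 + 13850)) = √(1/(-28835) + (21374341/21268)*36794) = √(-1/28835 + 393223751377/10634) = √(11338606870945161/306631390) = √3476772785501465331203790/306631390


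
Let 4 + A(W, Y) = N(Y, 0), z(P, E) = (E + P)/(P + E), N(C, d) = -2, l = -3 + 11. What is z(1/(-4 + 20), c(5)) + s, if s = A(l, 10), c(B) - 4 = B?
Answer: -5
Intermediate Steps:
l = 8
c(B) = 4 + B
z(P, E) = 1 (z(P, E) = (E + P)/(E + P) = 1)
A(W, Y) = -6 (A(W, Y) = -4 - 2 = -6)
s = -6
z(1/(-4 + 20), c(5)) + s = 1 - 6 = -5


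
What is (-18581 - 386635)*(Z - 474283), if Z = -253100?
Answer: 294747229728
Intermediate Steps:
(-18581 - 386635)*(Z - 474283) = (-18581 - 386635)*(-253100 - 474283) = -405216*(-727383) = 294747229728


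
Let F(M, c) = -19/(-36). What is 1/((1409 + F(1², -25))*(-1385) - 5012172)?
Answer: -36/250717247 ≈ -1.4359e-7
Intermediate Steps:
F(M, c) = 19/36 (F(M, c) = -19*(-1/36) = 19/36)
1/((1409 + F(1², -25))*(-1385) - 5012172) = 1/((1409 + 19/36)*(-1385) - 5012172) = 1/((50743/36)*(-1385) - 5012172) = 1/(-70279055/36 - 5012172) = 1/(-250717247/36) = -36/250717247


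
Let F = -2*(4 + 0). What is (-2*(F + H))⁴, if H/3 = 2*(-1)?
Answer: 614656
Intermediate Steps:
H = -6 (H = 3*(2*(-1)) = 3*(-2) = -6)
F = -8 (F = -2*4 = -8)
(-2*(F + H))⁴ = (-2*(-8 - 6))⁴ = (-2*(-14))⁴ = 28⁴ = 614656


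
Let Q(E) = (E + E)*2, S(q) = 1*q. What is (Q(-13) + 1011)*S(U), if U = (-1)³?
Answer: -959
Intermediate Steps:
U = -1
S(q) = q
Q(E) = 4*E (Q(E) = (2*E)*2 = 4*E)
(Q(-13) + 1011)*S(U) = (4*(-13) + 1011)*(-1) = (-52 + 1011)*(-1) = 959*(-1) = -959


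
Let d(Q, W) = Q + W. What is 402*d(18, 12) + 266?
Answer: 12326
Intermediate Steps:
402*d(18, 12) + 266 = 402*(18 + 12) + 266 = 402*30 + 266 = 12060 + 266 = 12326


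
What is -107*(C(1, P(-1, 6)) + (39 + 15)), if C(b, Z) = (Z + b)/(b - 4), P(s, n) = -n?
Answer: -17869/3 ≈ -5956.3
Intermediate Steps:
C(b, Z) = (Z + b)/(-4 + b)
-107*(C(1, P(-1, 6)) + (39 + 15)) = -107*((-1*6 + 1)/(-4 + 1) + (39 + 15)) = -107*((-6 + 1)/(-3) + 54) = -107*(-⅓*(-5) + 54) = -107*(5/3 + 54) = -107*167/3 = -17869/3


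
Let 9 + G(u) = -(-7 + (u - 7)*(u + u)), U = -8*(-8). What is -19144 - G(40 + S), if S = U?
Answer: 1034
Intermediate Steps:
U = 64
S = 64
G(u) = -2 - 2*u*(-7 + u) (G(u) = -9 - (-7 + (u - 7)*(u + u)) = -9 - (-7 + (-7 + u)*(2*u)) = -9 - (-7 + 2*u*(-7 + u)) = -9 + (7 - 2*u*(-7 + u)) = -2 - 2*u*(-7 + u))
-19144 - G(40 + S) = -19144 - (-2 - 2*(40 + 64)**2 + 14*(40 + 64)) = -19144 - (-2 - 2*104**2 + 14*104) = -19144 - (-2 - 2*10816 + 1456) = -19144 - (-2 - 21632 + 1456) = -19144 - 1*(-20178) = -19144 + 20178 = 1034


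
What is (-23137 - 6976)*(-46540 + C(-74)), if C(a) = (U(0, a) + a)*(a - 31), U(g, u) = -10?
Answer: 1135862360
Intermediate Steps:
C(a) = (-31 + a)*(-10 + a) (C(a) = (-10 + a)*(a - 31) = (-10 + a)*(-31 + a) = (-31 + a)*(-10 + a))
(-23137 - 6976)*(-46540 + C(-74)) = (-23137 - 6976)*(-46540 + (310 + (-74)² - 41*(-74))) = -30113*(-46540 + (310 + 5476 + 3034)) = -30113*(-46540 + 8820) = -30113*(-37720) = 1135862360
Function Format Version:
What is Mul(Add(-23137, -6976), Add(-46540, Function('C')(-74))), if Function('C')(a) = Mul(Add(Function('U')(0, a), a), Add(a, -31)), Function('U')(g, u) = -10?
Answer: 1135862360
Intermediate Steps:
Function('C')(a) = Mul(Add(-31, a), Add(-10, a)) (Function('C')(a) = Mul(Add(-10, a), Add(a, -31)) = Mul(Add(-10, a), Add(-31, a)) = Mul(Add(-31, a), Add(-10, a)))
Mul(Add(-23137, -6976), Add(-46540, Function('C')(-74))) = Mul(Add(-23137, -6976), Add(-46540, Add(310, Pow(-74, 2), Mul(-41, -74)))) = Mul(-30113, Add(-46540, Add(310, 5476, 3034))) = Mul(-30113, Add(-46540, 8820)) = Mul(-30113, -37720) = 1135862360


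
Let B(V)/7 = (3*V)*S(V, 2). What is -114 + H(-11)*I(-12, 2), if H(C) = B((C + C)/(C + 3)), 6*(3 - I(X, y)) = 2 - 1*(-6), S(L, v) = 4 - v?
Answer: 157/2 ≈ 78.500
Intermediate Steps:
B(V) = 42*V (B(V) = 7*((3*V)*(4 - 1*2)) = 7*((3*V)*(4 - 2)) = 7*((3*V)*2) = 7*(6*V) = 42*V)
I(X, y) = 5/3 (I(X, y) = 3 - (2 - 1*(-6))/6 = 3 - (2 + 6)/6 = 3 - ⅙*8 = 3 - 4/3 = 5/3)
H(C) = 84*C/(3 + C) (H(C) = 42*((C + C)/(C + 3)) = 42*((2*C)/(3 + C)) = 42*(2*C/(3 + C)) = 84*C/(3 + C))
-114 + H(-11)*I(-12, 2) = -114 + (84*(-11)/(3 - 11))*(5/3) = -114 + (84*(-11)/(-8))*(5/3) = -114 + (84*(-11)*(-⅛))*(5/3) = -114 + (231/2)*(5/3) = -114 + 385/2 = 157/2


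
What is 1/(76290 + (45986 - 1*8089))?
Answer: 1/114187 ≈ 8.7576e-6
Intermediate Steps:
1/(76290 + (45986 - 1*8089)) = 1/(76290 + (45986 - 8089)) = 1/(76290 + 37897) = 1/114187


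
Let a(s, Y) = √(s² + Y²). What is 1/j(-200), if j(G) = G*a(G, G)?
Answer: -√2/80000 ≈ -1.7678e-5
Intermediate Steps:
a(s, Y) = √(Y² + s²)
j(G) = G*√2*√(G²) (j(G) = G*√(G² + G²) = G*√(2*G²) = G*(√2*√(G²)) = G*√2*√(G²))
1/j(-200) = 1/(-200*√2*√((-200)²)) = 1/(-200*√2*√40000) = 1/(-200*√2*200) = 1/(-40000*√2) = -√2/80000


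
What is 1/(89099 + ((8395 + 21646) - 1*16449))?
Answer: 1/102691 ≈ 9.7380e-6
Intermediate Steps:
1/(89099 + ((8395 + 21646) - 1*16449)) = 1/(89099 + (30041 - 16449)) = 1/(89099 + 13592) = 1/102691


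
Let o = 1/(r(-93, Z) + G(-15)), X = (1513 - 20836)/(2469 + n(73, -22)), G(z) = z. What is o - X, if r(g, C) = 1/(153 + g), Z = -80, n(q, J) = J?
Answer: 17224557/2199853 ≈ 7.8299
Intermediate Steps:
X = -19323/2447 (X = (1513 - 20836)/(2469 - 22) = -19323/2447 ≈ -7.8966)
o = -60/899 (o = 1/(1/(153 - 93) - 15) = 1/(1/60 - 15) = 1/(-899/60) = -60/899 ≈ -0.066741)
o - X = -60/899 - 1*(-19323/2447) = -60/899 + 19323/2447 = 17224557/2199853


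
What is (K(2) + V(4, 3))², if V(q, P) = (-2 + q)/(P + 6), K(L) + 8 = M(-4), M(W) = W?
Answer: 11236/81 ≈ 138.72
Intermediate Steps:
K(L) = -12 (K(L) = -8 - 4 = -12)
V(q, P) = (-2 + q)/(6 + P)
(K(2) + V(4, 3))² = (-12 + (-2 + 4)/(6 + 3))² = (-12 + 2/9)² = (-106/9)² = 11236/81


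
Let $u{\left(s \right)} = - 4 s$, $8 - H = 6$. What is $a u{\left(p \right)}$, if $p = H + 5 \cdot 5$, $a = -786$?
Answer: $84888$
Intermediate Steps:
$H = 2$ ($H = 8 - 6 = 2$)
$p = 27$ ($p = 2 + 5 \cdot 5 = 2 + 25 = 27$)
$a u{\left(p \right)} = - 786 \left(\left(-4\right) 27\right) = \left(-786\right) \left(-108\right) = 84888$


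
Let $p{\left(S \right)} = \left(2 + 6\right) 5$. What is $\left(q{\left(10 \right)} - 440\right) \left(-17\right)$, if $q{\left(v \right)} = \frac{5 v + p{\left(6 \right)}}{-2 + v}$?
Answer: $\frac{29155}{4} \approx 7288.8$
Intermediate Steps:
$p{\left(S \right)} = 40$ ($p{\left(S \right)} = 8 \cdot 5 = 40$)
$q{\left(v \right)} = \frac{40 + 5 v}{-2 + v}$ ($q{\left(v \right)} = \frac{5 v + 40}{-2 + v} = \frac{40 + 5 v}{-2 + v}$)
$\left(q{\left(10 \right)} - 440\right) \left(-17\right) = \left(\frac{5 \left(8 + 10\right)}{-2 + 10} - 440\right) \left(-17\right) = \left(5 \cdot \frac{1}{8} \cdot 18 - 440\right) \left(-17\right) = \left(\frac{45}{4} - 440\right) \left(-17\right) = \left(- \frac{1715}{4}\right) \left(-17\right) = \frac{29155}{4}$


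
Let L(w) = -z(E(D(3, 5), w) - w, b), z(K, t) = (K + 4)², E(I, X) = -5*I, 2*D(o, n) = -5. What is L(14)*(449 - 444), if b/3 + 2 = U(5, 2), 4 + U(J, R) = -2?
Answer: -125/4 ≈ -31.250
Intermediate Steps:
D(o, n) = -5/2 (D(o, n) = (½)*(-5) = -5/2)
U(J, R) = -6 (U(J, R) = -4 - 2 = -6)
b = -24 (b = -6 + 3*(-6) = -6 - 18 = -24)
z(K, t) = (4 + K)²
L(w) = -(33/2 - w)² (L(w) = -(4 + (-5*(-5/2) - w))² = -(4 + (25/2 - w))² = -(33/2 - w)²)
L(14)*(449 - 444) = (-(-33 + 2*14)²/4)*(449 - 444) = -(-33 + 28)²/4*5 = -¼*(-5)²*5 = -¼*25*5 = -25/4*5 = -125/4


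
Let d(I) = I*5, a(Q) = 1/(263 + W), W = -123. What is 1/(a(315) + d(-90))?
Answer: -140/62999 ≈ -0.0022223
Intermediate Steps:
a(Q) = 1/140 (a(Q) = 1/(263 - 123) = 1/140)
d(I) = 5*I
1/(a(315) + d(-90)) = 1/(1/140 + 5*(-90)) = 1/(1/140 - 450) = 1/(-62999/140) = -140/62999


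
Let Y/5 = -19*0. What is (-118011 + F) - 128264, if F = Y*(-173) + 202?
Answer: -246073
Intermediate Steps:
Y = 0 (Y = 5*(-19*0) = 5*0 = 0)
F = 202 (F = 0*(-173) + 202 = 0 + 202 = 202)
(-118011 + F) - 128264 = (-118011 + 202) - 128264 = -117809 - 128264 = -246073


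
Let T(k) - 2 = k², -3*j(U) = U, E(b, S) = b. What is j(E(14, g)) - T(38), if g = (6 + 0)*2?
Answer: -4352/3 ≈ -1450.7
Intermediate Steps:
g = 12 (g = 6*2 = 12)
j(U) = -U/3
T(k) = 2 + k²
j(E(14, g)) - T(38) = -⅓*14 - (2 + 38²) = -14/3 - (2 + 1444) = -14/3 - 1*1446 = -14/3 - 1446 = -4352/3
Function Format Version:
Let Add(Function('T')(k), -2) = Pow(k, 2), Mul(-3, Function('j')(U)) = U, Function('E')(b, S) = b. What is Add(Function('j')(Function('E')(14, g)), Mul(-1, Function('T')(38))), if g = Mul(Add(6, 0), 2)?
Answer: Rational(-4352, 3) ≈ -1450.7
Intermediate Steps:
g = 12 (g = Mul(6, 2) = 12)
Function('j')(U) = Mul(Rational(-1, 3), U)
Function('T')(k) = Add(2, Pow(k, 2))
Add(Function('j')(Function('E')(14, g)), Mul(-1, Function('T')(38))) = Add(Mul(Rational(-1, 3), 14), Mul(-1, Add(2, Pow(38, 2)))) = Add(Rational(-14, 3), Mul(-1, Add(2, 1444))) = Add(Rational(-14, 3), Mul(-1, 1446)) = Add(Rational(-14, 3), -1446) = Rational(-4352, 3)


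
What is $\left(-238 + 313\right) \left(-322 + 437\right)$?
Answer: $8625$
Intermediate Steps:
$\left(-238 + 313\right) \left(-322 + 437\right) = 75 \cdot 115 = 8625$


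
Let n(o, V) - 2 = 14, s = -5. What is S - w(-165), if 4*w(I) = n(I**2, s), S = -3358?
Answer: -3362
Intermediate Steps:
n(o, V) = 16 (n(o, V) = 2 + 14 = 16)
w(I) = 4 (w(I) = (1/4)*16 = 4)
S - w(-165) = -3358 - 1*4 = -3358 - 4 = -3362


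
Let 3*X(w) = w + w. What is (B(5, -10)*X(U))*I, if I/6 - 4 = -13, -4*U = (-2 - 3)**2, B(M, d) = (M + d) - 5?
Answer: -2250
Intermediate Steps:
B(M, d) = -5 + M + d
U = -25/4 (U = -(-2 - 3)**2/4 = -1/4*(-5)**2 = -1/4*25 = -25/4 ≈ -6.2500)
X(w) = 2*w/3 (X(w) = (w + w)/3 = (2*w)/3 = 2*w/3)
I = -54 (I = 24 + 6*(-13) = 24 - 78 = -54)
(B(5, -10)*X(U))*I = ((-5 + 5 - 10)*((2/3)*(-25/4)))*(-54) = -10*(-25/6)*(-54) = (125/3)*(-54) = -2250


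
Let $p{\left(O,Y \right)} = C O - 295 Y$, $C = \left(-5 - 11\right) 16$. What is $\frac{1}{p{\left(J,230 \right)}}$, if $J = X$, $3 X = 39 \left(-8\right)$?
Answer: $- \frac{1}{41226} \approx -2.4257 \cdot 10^{-5}$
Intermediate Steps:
$X = -104$ ($X = \frac{39 \left(-8\right)}{3} = \frac{1}{3} \left(-312\right) = -104$)
$C = -256$ ($C = \left(-16\right) 16 = -256$)
$J = -104$
$p{\left(O,Y \right)} = - 295 Y - 256 O$ ($p{\left(O,Y \right)} = - 256 O - 295 Y = - 295 Y - 256 O$)
$\frac{1}{p{\left(J,230 \right)}} = \frac{1}{\left(-295\right) 230 - -26624} = \frac{1}{-67850 + 26624} = \frac{1}{-41226} = - \frac{1}{41226}$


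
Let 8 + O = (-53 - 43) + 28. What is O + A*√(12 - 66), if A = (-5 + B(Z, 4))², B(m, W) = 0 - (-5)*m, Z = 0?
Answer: -76 + 75*I*√6 ≈ -76.0 + 183.71*I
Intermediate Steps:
B(m, W) = 5*m (B(m, W) = 0 + 5*m = 5*m)
O = -76 (O = -8 + ((-53 - 43) + 28) = -8 + (-96 + 28) = -8 - 68 = -76)
A = 25 (A = (-5 + 5*0)² = (-5 + 0)² = (-5)² = 25)
O + A*√(12 - 66) = -76 + 25*√(12 - 66) = -76 + 25*√(-54) = -76 + 25*(3*I*√6) = -76 + 75*I*√6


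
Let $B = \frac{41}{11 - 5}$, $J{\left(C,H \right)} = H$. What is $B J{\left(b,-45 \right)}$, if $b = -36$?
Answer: $- \frac{615}{2} \approx -307.5$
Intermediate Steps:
$B = \frac{41}{6} \approx 6.8333$
$B J{\left(b,-45 \right)} = \frac{41}{6} \left(-45\right) = - \frac{615}{2}$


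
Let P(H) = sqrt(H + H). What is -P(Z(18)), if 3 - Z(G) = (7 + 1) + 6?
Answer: -I*sqrt(22) ≈ -4.6904*I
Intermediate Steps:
Z(G) = -11 (Z(G) = 3 - ((7 + 1) + 6) = 3 - (8 + 6) = 3 - 1*14 = 3 - 14 = -11)
P(H) = sqrt(2)*sqrt(H) (P(H) = sqrt(2*H) = sqrt(2)*sqrt(H))
-P(Z(18)) = -sqrt(2)*sqrt(-11) = -sqrt(2)*I*sqrt(11) = -I*sqrt(22)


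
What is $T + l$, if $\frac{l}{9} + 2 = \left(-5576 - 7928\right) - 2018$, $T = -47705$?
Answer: $-187421$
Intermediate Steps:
$l = -139716$ ($l = -18 + 9 \left(\left(-5576 - 7928\right) - 2018\right) = -18 + 9 \left(-13504 - 2018\right) = -18 + 9 \left(-15522\right) = -18 - 139698 = -139716$)
$T + l = -47705 - 139716 = -187421$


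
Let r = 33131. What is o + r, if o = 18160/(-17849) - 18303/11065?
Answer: 6542817867588/197499185 ≈ 33128.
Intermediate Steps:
o = -527630647/197499185 (o = 18160*(-1/17849) - 18303*1/11065 = -18160/17849 - 18303/11065 = -527630647/197499185 ≈ -2.6716)
o + r = -527630647/197499185 + 33131 = 6542817867588/197499185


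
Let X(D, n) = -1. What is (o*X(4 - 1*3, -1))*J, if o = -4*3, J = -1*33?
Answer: -396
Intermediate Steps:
J = -33
o = -12
(o*X(4 - 1*3, -1))*J = -12*(-1)*(-33) = 12*(-33) = -396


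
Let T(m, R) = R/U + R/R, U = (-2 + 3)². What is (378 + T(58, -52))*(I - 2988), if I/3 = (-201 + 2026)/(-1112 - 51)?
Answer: -1138129713/1163 ≈ -9.7862e+5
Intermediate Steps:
I = -5475/1163 (I = 3*((-201 + 2026)/(-1112 - 51)) = 3*(1825/(-1163)) = 3*(1825*(-1/1163)) = 3*(-1825/1163) = -5475/1163 ≈ -4.7076)
U = 1 (U = 1² = 1)
T(m, R) = 1 + R (T(m, R) = R/1 + R/R = R*1 + 1 = R + 1 = 1 + R)
(378 + T(58, -52))*(I - 2988) = (378 + (1 - 52))*(-5475/1163 - 2988) = (378 - 51)*(-3480519/1163) = 327*(-3480519/1163) = -1138129713/1163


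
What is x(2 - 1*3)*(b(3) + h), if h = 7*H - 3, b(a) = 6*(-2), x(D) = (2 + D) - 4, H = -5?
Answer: 150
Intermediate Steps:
x(D) = -2 + D
b(a) = -12
h = -38 (h = 7*(-5) - 3 = -35 - 3 = -38)
x(2 - 1*3)*(b(3) + h) = (-2 + (2 - 1*3))*(-12 - 38) = (-2 + (2 - 3))*(-50) = (-2 - 1)*(-50) = -3*(-50) = 150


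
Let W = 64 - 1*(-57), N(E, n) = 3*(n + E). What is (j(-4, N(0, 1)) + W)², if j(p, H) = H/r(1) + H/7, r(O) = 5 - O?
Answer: 11703241/784 ≈ 14928.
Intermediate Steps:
N(E, n) = 3*E + 3*n (N(E, n) = 3*(E + n) = 3*E + 3*n)
j(p, H) = 11*H/28 (j(p, H) = H/(5 - 1*1) + H/7 = H/(5 - 1) + H*(⅐) = H/4 + H/7 = 11*H/28)
W = 121 (W = 64 + 57 = 121)
(j(-4, N(0, 1)) + W)² = (11*(3*0 + 3*1)/28 + 121)² = (11*(0 + 3)/28 + 121)² = ((11/28)*3 + 121)² = (33/28 + 121)² = (3421/28)² = 11703241/784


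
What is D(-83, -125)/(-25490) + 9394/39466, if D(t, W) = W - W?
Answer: 671/2819 ≈ 0.23803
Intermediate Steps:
D(t, W) = 0
D(-83, -125)/(-25490) + 9394/39466 = 0/(-25490) + 9394/39466 = 0*(-1/25490) + 9394*(1/39466) = 0 + 671/2819 = 671/2819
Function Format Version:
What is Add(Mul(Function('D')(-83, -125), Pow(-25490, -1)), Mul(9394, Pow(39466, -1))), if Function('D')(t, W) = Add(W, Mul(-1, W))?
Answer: Rational(671, 2819) ≈ 0.23803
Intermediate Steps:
Function('D')(t, W) = 0
Add(Mul(Function('D')(-83, -125), Pow(-25490, -1)), Mul(9394, Pow(39466, -1))) = Add(Mul(0, Pow(-25490, -1)), Mul(9394, Pow(39466, -1))) = Add(Mul(0, Rational(-1, 25490)), Mul(9394, Rational(1, 39466))) = Add(0, Rational(671, 2819)) = Rational(671, 2819)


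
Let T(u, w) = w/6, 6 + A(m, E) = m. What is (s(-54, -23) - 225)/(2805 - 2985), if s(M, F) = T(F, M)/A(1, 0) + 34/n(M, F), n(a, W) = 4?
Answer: 2147/1800 ≈ 1.1928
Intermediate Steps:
A(m, E) = -6 + m
T(u, w) = w/6 (T(u, w) = w*(⅙) = w/6)
s(M, F) = 17/2 - M/30 (s(M, F) = (M/6)/(-6 + 1) + 34/4 = (M/6)/(-5) + 34*(¼) = (M/6)*(-⅕) + 17/2 = -M/30 + 17/2 = 17/2 - M/30)
(s(-54, -23) - 225)/(2805 - 2985) = ((17/2 - 1/30*(-54)) - 225)/(2805 - 2985) = ((17/2 + 9/5) - 225)/(-180) = (103/10 - 225)*(-1/180) = -2147/10*(-1/180) = 2147/1800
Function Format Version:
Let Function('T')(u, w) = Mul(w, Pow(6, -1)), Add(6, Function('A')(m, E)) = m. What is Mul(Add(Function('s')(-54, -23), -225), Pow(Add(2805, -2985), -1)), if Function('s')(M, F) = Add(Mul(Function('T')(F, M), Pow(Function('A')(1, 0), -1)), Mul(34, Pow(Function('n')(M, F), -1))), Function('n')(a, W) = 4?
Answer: Rational(2147, 1800) ≈ 1.1928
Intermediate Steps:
Function('A')(m, E) = Add(-6, m)
Function('T')(u, w) = Mul(Rational(1, 6), w) (Function('T')(u, w) = Mul(w, Rational(1, 6)) = Mul(Rational(1, 6), w))
Function('s')(M, F) = Add(Rational(17, 2), Mul(Rational(-1, 30), M)) (Function('s')(M, F) = Add(Mul(Mul(Rational(1, 6), M), Pow(Add(-6, 1), -1)), Mul(34, Pow(4, -1))) = Add(Mul(Mul(Rational(1, 6), M), Pow(-5, -1)), Mul(34, Rational(1, 4))) = Add(Mul(Mul(Rational(1, 6), M), Rational(-1, 5)), Rational(17, 2)) = Add(Mul(Rational(-1, 30), M), Rational(17, 2)) = Add(Rational(17, 2), Mul(Rational(-1, 30), M)))
Mul(Add(Function('s')(-54, -23), -225), Pow(Add(2805, -2985), -1)) = Mul(Add(Add(Rational(17, 2), Mul(Rational(-1, 30), -54)), -225), Pow(Add(2805, -2985), -1)) = Mul(Add(Add(Rational(17, 2), Rational(9, 5)), -225), Pow(-180, -1)) = Mul(Add(Rational(103, 10), -225), Rational(-1, 180)) = Mul(Rational(-2147, 10), Rational(-1, 180)) = Rational(2147, 1800)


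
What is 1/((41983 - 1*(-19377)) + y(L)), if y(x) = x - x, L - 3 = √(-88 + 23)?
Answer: 1/61360 ≈ 1.6297e-5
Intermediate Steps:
L = 3 + I*√65 (L = 3 + √(-88 + 23) = 3 + √(-65) = 3 + I*√65 ≈ 3.0 + 8.0623*I)
y(x) = 0
1/((41983 - 1*(-19377)) + y(L)) = 1/((41983 - 1*(-19377)) + 0) = 1/((41983 + 19377) + 0) = 1/(61360 + 0) = 1/61360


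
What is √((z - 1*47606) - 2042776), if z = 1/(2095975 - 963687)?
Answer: I*√10468862630108345/70768 ≈ 1445.8*I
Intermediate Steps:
z = 1/1132288 ≈ 8.8317e-7
√((z - 1*47606) - 2042776) = √((1/1132288 - 1*47606) - 2042776) = √((1/1132288 - 47606) - 2042776) = √(-53903702527/1132288 - 2042776) = √(-2366914454015/1132288) = I*√10468862630108345/70768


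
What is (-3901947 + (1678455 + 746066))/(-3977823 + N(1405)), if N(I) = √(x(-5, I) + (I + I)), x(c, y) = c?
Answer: 979489853933/2637179302754 + 738713*√2805/7911537908262 ≈ 0.37142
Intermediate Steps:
N(I) = √(-5 + 2*I) (N(I) = √(-5 + (I + I)) = √(-5 + 2*I))
(-3901947 + (1678455 + 746066))/(-3977823 + N(1405)) = (-3901947 + (1678455 + 746066))/(-3977823 + √(-5 + 2*1405)) = (-3901947 + 2424521)/(-3977823 + √(-5 + 2810)) = -1477426/(-3977823 + √2805)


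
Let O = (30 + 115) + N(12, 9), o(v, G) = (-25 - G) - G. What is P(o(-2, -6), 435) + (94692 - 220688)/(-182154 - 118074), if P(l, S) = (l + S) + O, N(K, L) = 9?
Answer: 43264331/75057 ≈ 576.42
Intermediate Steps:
o(v, G) = -25 - 2*G
O = 154 (O = (30 + 115) + 9 = 145 + 9 = 154)
P(l, S) = 154 + S + l (P(l, S) = (l + S) + 154 = (S + l) + 154 = 154 + S + l)
P(o(-2, -6), 435) + (94692 - 220688)/(-182154 - 118074) = (154 + 435 + (-25 - 2*(-6))) + (94692 - 220688)/(-182154 - 118074) = (154 + 435 + (-25 + 12)) - 125996/(-300228) = (154 + 435 - 13) - 125996*(-1/300228) = 576 + 31499/75057 = 43264331/75057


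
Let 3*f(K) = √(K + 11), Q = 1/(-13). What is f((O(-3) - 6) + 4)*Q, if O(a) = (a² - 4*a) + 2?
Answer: -4*√2/39 ≈ -0.14505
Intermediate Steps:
O(a) = 2 + a² - 4*a
Q = -1/13 ≈ -0.076923
f(K) = √(11 + K)/3 (f(K) = √(K + 11)/3 = √(11 + K)/3)
f((O(-3) - 6) + 4)*Q = (√(11 + (((2 + (-3)² - 4*(-3)) - 6) + 4))/3)*(-1/13) = (√(11 + (((2 + 9 + 12) - 6) + 4))/3)*(-1/13) = (√(11 + ((23 - 6) + 4))/3)*(-1/13) = (√(11 + (17 + 4))/3)*(-1/13) = (√(11 + 21)/3)*(-1/13) = (√32/3)*(-1/13) = ((4*√2)/3)*(-1/13) = (4*√2/3)*(-1/13) = -4*√2/39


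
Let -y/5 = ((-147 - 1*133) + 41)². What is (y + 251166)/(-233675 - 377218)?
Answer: 34439/610893 ≈ 0.056375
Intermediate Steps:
y = -285605 (y = -5*((-147 - 1*133) + 41)² = -5*((-147 - 133) + 41)² = -5*(-280 + 41)² = -5*(-239)² = -5*57121 = -285605)
(y + 251166)/(-233675 - 377218) = (-285605 + 251166)/(-233675 - 377218) = -34439/(-610893) = -34439*(-1/610893) = 34439/610893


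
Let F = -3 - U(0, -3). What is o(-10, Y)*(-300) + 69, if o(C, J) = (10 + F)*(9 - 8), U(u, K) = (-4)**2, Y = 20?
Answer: 2769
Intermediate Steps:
U(u, K) = 16
F = -19 (F = -3 - 1*16 = -3 - 16 = -19)
o(C, J) = -9 (o(C, J) = (10 - 19)*(9 - 8) = -9*1 = -9)
o(-10, Y)*(-300) + 69 = -9*(-300) + 69 = 2700 + 69 = 2769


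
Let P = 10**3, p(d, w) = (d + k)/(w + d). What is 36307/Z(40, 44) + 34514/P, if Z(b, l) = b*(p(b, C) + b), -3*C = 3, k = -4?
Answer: 30161223/532000 ≈ 56.694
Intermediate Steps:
C = -1 (C = -1/3*3 = -1)
p(d, w) = (-4 + d)/(d + w) (p(d, w) = (d - 4)/(w + d) = (-4 + d)/(d + w))
Z(b, l) = b*(b + (-4 + b)/(-1 + b)) (Z(b, l) = b*((-4 + b)/(b - 1) + b) = b*((-4 + b)/(-1 + b) + b) = b*(b + (-4 + b)/(-1 + b)))
P = 1000
36307/Z(40, 44) + 34514/P = 36307/((40*(-4 + 40**2)/(-1 + 40))) + 34514/1000 = 36307/((40*(-4 + 1600)/39)) + 34514*(1/1000) = 36307/((40*(1/39)*1596)) + 17257/500 = 36307/(21280/13) + 17257/500 = 36307*(13/21280) + 17257/500 = 471991/21280 + 17257/500 = 30161223/532000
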